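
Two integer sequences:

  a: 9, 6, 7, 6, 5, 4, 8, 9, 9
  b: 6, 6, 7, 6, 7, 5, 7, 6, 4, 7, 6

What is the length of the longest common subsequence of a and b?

5

Let dp[i][j] be the LCS length of the first i values of a and the first j values of b. dp[i][j] = dp[i-1][j-1]+1 when the i-th and j-th values match, else max(dp[i-1][j], dp[i][j-1]).
    ·  6  6  7  6  7  5  7  6  4  7  6
 ·  0  0  0  0  0  0  0  0  0  0  0  0
 9  0  0  0  0  0  0  0  0  0  0  0  0
 6  0  1  1  1  1  1  1  1  1  1  1  1
 7  0  1  1  2  2  2  2  2  2  2  2  2
 6  0  1  2  2  3  3  3  3  3  3  3  3
 5  0  1  2  2  3  3  4  4  4  4  4  4
 4  0  1  2  2  3  3  4  4  4  5  5  5
 8  0  1  2  2  3  3  4  4  4  5  5  5
 9  0  1  2  2  3  3  4  4  4  5  5  5
 9  0  1  2  2  3  3  4  4  4  5  5  5
dp[9][11] = 5. One LCS (by backtracking along matches): 6, 7, 6, 5, 4.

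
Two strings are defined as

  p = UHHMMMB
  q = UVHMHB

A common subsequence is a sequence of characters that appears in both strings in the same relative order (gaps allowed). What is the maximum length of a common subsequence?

4

Let dp[i][j] be the LCS length of the first i characters of p and the first j characters of q. dp[i][j] = dp[i-1][j-1]+1 when the i-th and j-th characters match, else max(dp[i-1][j], dp[i][j-1]).
    ·  U  V  H  M  H  B
 ·  0  0  0  0  0  0  0
 U  0  1  1  1  1  1  1
 H  0  1  1  2  2  2  2
 H  0  1  1  2  2  3  3
 M  0  1  1  2  3  3  3
 M  0  1  1  2  3  3  3
 M  0  1  1  2  3  3  3
 B  0  1  1  2  3  3  4
dp[7][6] = 4. One LCS (by backtracking along matches): UHHB.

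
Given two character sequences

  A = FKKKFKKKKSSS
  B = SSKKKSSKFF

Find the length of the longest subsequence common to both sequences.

Let dp[i][j] be the LCS length of the first i characters of A and the first j characters of B. dp[i][j] = dp[i-1][j-1]+1 when the i-th and j-th characters match, else max(dp[i-1][j], dp[i][j-1]).
    ·  S  S  K  K  K  S  S  K  F  F
 ·  0  0  0  0  0  0  0  0  0  0  0
 F  0  0  0  0  0  0  0  0  0  1  1
 K  0  0  0  1  1  1  1  1  1  1  1
 K  0  0  0  1  2  2  2  2  2  2  2
 K  0  0  0  1  2  3  3  3  3  3  3
 F  0  0  0  1  2  3  3  3  3  4  4
 K  0  0  0  1  2  3  3  3  4  4  4
 K  0  0  0  1  2  3  3  3  4  4  4
 K  0  0  0  1  2  3  3  3  4  4  4
 K  0  0  0  1  2  3  3  3  4  4  4
 S  0  1  1  1  2  3  4  4  4  4  4
 S  0  1  2  2  2  3  4  5  5  5  5
 S  0  1  2  2  2  3  4  5  5  5  5
dp[12][10] = 5. One LCS (by backtracking along matches): KKKSS.

5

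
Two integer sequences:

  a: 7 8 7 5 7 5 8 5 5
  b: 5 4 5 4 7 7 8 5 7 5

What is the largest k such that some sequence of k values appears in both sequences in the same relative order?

Taking 7 [1,6], 8 [2,7], 5 [4,8], 7 [5,9], 5 [9,10] gives a common subsequence of length 5, and the DP table's final entry dp[9][10] is also 5, so no common subsequence is longer.

5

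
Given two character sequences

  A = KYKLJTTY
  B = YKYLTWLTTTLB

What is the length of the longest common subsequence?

5

Let dp[i][j] be the LCS length of the first i characters of A and the first j characters of B. dp[i][j] = dp[i-1][j-1]+1 when the i-th and j-th characters match, else max(dp[i-1][j], dp[i][j-1]).
    ·  Y  K  Y  L  T  W  L  T  T  T  L  B
 ·  0  0  0  0  0  0  0  0  0  0  0  0  0
 K  0  0  1  1  1  1  1  1  1  1  1  1  1
 Y  0  1  1  2  2  2  2  2  2  2  2  2  2
 K  0  1  2  2  2  2  2  2  2  2  2  2  2
 L  0  1  2  2  3  3  3  3  3  3  3  3  3
 J  0  1  2  2  3  3  3  3  3  3  3  3  3
 T  0  1  2  2  3  4  4  4  4  4  4  4  4
 T  0  1  2  2  3  4  4  4  5  5  5  5  5
 Y  0  1  2  3  3  4  4  4  5  5  5  5  5
dp[8][12] = 5. One LCS (by backtracking along matches): KYLTT.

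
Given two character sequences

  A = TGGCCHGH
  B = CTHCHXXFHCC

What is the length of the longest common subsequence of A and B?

Let dp[i][j] be the LCS length of the first i characters of A and the first j characters of B. dp[i][j] = dp[i-1][j-1]+1 when the i-th and j-th characters match, else max(dp[i-1][j], dp[i][j-1]).
    ·  C  T  H  C  H  X  X  F  H  C  C
 ·  0  0  0  0  0  0  0  0  0  0  0  0
 T  0  0  1  1  1  1  1  1  1  1  1  1
 G  0  0  1  1  1  1  1  1  1  1  1  1
 G  0  0  1  1  1  1  1  1  1  1  1  1
 C  0  1  1  1  2  2  2  2  2  2  2  2
 C  0  1  1  1  2  2  2  2  2  2  3  3
 H  0  1  1  2  2  3  3  3  3  3  3  3
 G  0  1  1  2  2  3  3  3  3  3  3  3
 H  0  1  1  2  2  3  3  3  3  4  4  4
dp[8][11] = 4. One LCS (by backtracking along matches): TCHH.

4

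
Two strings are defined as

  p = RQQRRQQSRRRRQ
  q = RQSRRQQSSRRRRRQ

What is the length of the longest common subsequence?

12

Match R (p #1, q #1) → Q (p #2, q #2) → R (p #4, q #4) → R (p #5, q #5) → Q (p #6, q #6) → Q (p #7, q #7) → S (p #8, q #9) → R (p #9, q #11) → R (p #10, q #12) → R (p #11, q #13) → R (p #12, q #14) → Q (p #13, q #15) — 12 characters in the same relative order in both, and the DP table's final entry dp[13][15] is also 12, so no common subsequence is longer.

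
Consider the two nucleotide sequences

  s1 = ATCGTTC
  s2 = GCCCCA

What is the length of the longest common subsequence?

2

Let dp[i][j] be the LCS length of the first i bases of s1 and the first j bases of s2. dp[i][j] = dp[i-1][j-1]+1 when the i-th and j-th bases match, else max(dp[i-1][j], dp[i][j-1]).
    ·  G  C  C  C  C  A
 ·  0  0  0  0  0  0  0
 A  0  0  0  0  0  0  1
 T  0  0  0  0  0  0  1
 C  0  0  1  1  1  1  1
 G  0  1  1  1  1  1  1
 T  0  1  1  1  1  1  1
 T  0  1  1  1  1  1  1
 C  0  1  2  2  2  2  2
dp[7][6] = 2. One LCS (by backtracking along matches): CC.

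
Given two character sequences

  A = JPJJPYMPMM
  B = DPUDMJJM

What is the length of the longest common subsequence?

Let dp[i][j] be the LCS length of the first i characters of A and the first j characters of B. dp[i][j] = dp[i-1][j-1]+1 when the i-th and j-th characters match, else max(dp[i-1][j], dp[i][j-1]).
    ·  D  P  U  D  M  J  J  M
 ·  0  0  0  0  0  0  0  0  0
 J  0  0  0  0  0  0  1  1  1
 P  0  0  1  1  1  1  1  1  1
 J  0  0  1  1  1  1  2  2  2
 J  0  0  1  1  1  1  2  3  3
 P  0  0  1  1  1  1  2  3  3
 Y  0  0  1  1  1  1  2  3  3
 M  0  0  1  1  1  2  2  3  4
 P  0  0  1  1  1  2  2  3  4
 M  0  0  1  1  1  2  2  3  4
 M  0  0  1  1  1  2  2  3  4
dp[10][8] = 4. One LCS (by backtracking along matches): PJJM.

4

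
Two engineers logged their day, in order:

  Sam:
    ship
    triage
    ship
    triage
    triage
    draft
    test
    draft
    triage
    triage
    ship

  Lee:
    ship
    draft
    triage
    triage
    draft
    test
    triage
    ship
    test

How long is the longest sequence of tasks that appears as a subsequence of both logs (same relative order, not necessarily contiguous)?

Match ship at Sam[1]=Lee[1]; then triage at Sam[4]=Lee[3]; then triage at Sam[5]=Lee[4]; then draft at Sam[6]=Lee[5]; then test at Sam[7]=Lee[6]; then triage at Sam[10]=Lee[7]; then ship at Sam[11]=Lee[8] — 7 tasks in the same relative order in both, and the DP table's final entry dp[11][9] is also 7, so no common subsequence is longer.

7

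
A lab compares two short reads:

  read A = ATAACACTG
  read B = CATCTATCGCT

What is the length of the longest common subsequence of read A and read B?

One common subsequence of length 6: A at read A[1]=read B[2], then T at read A[2]=read B[5], then A at read A[3]=read B[6], then C at read A[5]=read B[8], then C at read A[7]=read B[10], then T at read A[8]=read B[11], and the DP table's final entry dp[9][11] is also 6, so no common subsequence is longer.

6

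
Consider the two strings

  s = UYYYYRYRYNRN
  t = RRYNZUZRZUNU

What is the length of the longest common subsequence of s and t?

6

Pick R (s #6, t #1); then R (s #8, t #2); then Y (s #9, t #3); then N (s #10, t #4); then R (s #11, t #8); then N (s #12, t #11); all 6 characters appear in both, in order, and the DP table's final entry dp[12][12] is also 6, so no common subsequence is longer.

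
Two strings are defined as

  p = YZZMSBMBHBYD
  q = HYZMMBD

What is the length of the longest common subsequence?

6

Pick Y (p #1, q #2); then Z (p #3, q #3); then M (p #4, q #4); then M (p #7, q #5); then B (p #10, q #6); then D (p #12, q #7); all 6 characters appear in both, in order. dp[12][7] = 6 confirms this is the maximum.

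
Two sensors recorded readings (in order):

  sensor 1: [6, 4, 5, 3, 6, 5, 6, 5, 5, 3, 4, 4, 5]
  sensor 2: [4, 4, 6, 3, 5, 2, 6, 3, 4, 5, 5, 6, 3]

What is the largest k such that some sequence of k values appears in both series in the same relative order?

Taking 6 at sensor 1[1]=sensor 2[3], then 3 at sensor 1[4]=sensor 2[4], then 5 at sensor 1[6]=sensor 2[5], then 6 at sensor 1[7]=sensor 2[7], then 5 at sensor 1[8]=sensor 2[10], then 5 at sensor 1[9]=sensor 2[11], then 3 at sensor 1[10]=sensor 2[13] gives a common subsequence of length 7, and the DP table's final entry dp[13][13] is also 7, so no common subsequence is longer.

7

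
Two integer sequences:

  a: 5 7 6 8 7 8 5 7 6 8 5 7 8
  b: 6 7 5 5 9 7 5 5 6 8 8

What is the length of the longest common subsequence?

One common subsequence of length 7: 6 (a #3, b #1); then 7 (a #5, b #2); then 5 (a #7, b #4); then 7 (a #8, b #6); then 6 (a #9, b #9); then 8 (a #10, b #10); then 8 (a #13, b #11), and the DP table's final entry dp[13][11] is also 7, so no common subsequence is longer.

7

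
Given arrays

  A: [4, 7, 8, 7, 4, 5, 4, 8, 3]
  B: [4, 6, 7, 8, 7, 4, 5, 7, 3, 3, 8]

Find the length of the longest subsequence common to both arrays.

7

Let dp[i][j] be the LCS length of the first i values of A and the first j values of B. dp[i][j] = dp[i-1][j-1]+1 when the i-th and j-th values match, else max(dp[i-1][j], dp[i][j-1]).
    ·  4  6  7  8  7  4  5  7  3  3  8
 ·  0  0  0  0  0  0  0  0  0  0  0  0
 4  0  1  1  1  1  1  1  1  1  1  1  1
 7  0  1  1  2  2  2  2  2  2  2  2  2
 8  0  1  1  2  3  3  3  3  3  3  3  3
 7  0  1  1  2  3  4  4  4  4  4  4  4
 4  0  1  1  2  3  4  5  5  5  5  5  5
 5  0  1  1  2  3  4  5  6  6  6  6  6
 4  0  1  1  2  3  4  5  6  6  6  6  6
 8  0  1  1  2  3  4  5  6  6  6  6  7
 3  0  1  1  2  3  4  5  6  6  7  7  7
dp[9][11] = 7. One LCS (by backtracking along matches): 4, 7, 8, 7, 4, 5, 8.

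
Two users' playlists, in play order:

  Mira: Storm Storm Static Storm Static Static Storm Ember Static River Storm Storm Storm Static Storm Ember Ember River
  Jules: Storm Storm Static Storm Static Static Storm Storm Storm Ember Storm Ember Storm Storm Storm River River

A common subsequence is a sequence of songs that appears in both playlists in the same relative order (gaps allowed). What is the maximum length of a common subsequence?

13

One common subsequence of length 13: Storm (Mira #1, Jules #1); then Storm (Mira #2, Jules #2); then Static (Mira #3, Jules #3); then Storm (Mira #4, Jules #4); then Static (Mira #5, Jules #5); then Static (Mira #6, Jules #6); then Storm (Mira #7, Jules #9); then Ember (Mira #8, Jules #10); then Storm (Mira #11, Jules #11); then Storm (Mira #12, Jules #13); then Storm (Mira #13, Jules #14); then Storm (Mira #15, Jules #15); then River (Mira #18, Jules #17). The LCS DP gives dp[18][17] = 13, so this is optimal.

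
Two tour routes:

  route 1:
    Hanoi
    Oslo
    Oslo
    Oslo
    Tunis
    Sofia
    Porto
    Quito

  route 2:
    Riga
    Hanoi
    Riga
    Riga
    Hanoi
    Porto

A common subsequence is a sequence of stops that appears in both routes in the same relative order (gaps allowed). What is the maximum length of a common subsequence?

2

Match Hanoi [1,5], Porto [7,6] — 2 stops in the same relative order in both. Since dp[8][6] = 2, nothing longer is possible.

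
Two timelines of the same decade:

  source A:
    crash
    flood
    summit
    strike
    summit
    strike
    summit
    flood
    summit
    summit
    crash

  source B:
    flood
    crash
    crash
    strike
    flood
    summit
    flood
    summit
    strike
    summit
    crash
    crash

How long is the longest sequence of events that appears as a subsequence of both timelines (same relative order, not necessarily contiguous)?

7

Pick crash [1,3], then flood [2,5], then summit [3,6], then summit [5,8], then strike [6,9], then summit [7,10], then crash [11,12]; all 7 events appear in both, in order. Since dp[11][12] = 7, nothing longer is possible.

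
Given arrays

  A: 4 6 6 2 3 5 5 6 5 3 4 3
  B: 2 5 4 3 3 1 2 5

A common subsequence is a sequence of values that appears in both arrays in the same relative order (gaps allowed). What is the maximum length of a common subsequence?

One common subsequence of length 4: 2 at A[4]=B[1], 5 at A[6]=B[2], 3 at A[10]=B[4], 3 at A[12]=B[5]. The LCS DP gives dp[12][8] = 4, so this is optimal.

4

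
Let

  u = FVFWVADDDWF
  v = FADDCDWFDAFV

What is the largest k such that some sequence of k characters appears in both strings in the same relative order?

7

Let dp[i][j] be the LCS length of the first i characters of u and the first j characters of v. dp[i][j] = dp[i-1][j-1]+1 when the i-th and j-th characters match, else max(dp[i-1][j], dp[i][j-1]).
    ·  F  A  D  D  C  D  W  F  D  A  F  V
 ·  0  0  0  0  0  0  0  0  0  0  0  0  0
 F  0  1  1  1  1  1  1  1  1  1  1  1  1
 V  0  1  1  1  1  1  1  1  1  1  1  1  2
 F  0  1  1  1  1  1  1  1  2  2  2  2  2
 W  0  1  1  1  1  1  1  2  2  2  2  2  2
 V  0  1  1  1  1  1  1  2  2  2  2  2  3
 A  0  1  2  2  2  2  2  2  2  2  3  3  3
 D  0  1  2  3  3  3  3  3  3  3  3  3  3
 D  0  1  2  3  4  4  4  4  4  4  4  4  4
 D  0  1  2  3  4  4  5  5  5  5  5  5  5
 W  0  1  2  3  4  4  5  6  6  6  6  6  6
 F  0  1  2  3  4  4  5  6  7  7  7  7  7
dp[11][12] = 7. One LCS (by backtracking along matches): FADDDWF.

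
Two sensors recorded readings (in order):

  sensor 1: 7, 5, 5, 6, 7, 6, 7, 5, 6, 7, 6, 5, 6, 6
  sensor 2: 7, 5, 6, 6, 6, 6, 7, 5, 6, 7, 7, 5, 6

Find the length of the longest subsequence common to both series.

Taking 7 [1,1] → 5 [2,2] → 6 [4,5] → 6 [6,6] → 7 [7,7] → 5 [8,8] → 6 [9,9] → 7 [10,11] → 5 [12,12] → 6 [14,13] gives a common subsequence of length 10. The LCS DP gives dp[14][13] = 10, so this is optimal.

10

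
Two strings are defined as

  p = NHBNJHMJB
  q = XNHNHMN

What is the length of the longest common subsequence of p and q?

5

Taking N (p #1, q #2), then H (p #2, q #3), then N (p #4, q #4), then H (p #6, q #5), then M (p #7, q #6) gives a common subsequence of length 5. Since dp[9][7] = 5, nothing longer is possible.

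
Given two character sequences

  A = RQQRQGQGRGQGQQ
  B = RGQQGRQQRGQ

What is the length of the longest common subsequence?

One common subsequence of length 9: R (A #1, B #1); then Q (A #2, B #3); then Q (A #3, B #4); then R (A #4, B #6); then Q (A #5, B #7); then Q (A #7, B #8); then R (A #9, B #9); then G (A #12, B #10); then Q (A #14, B #11). The LCS DP gives dp[14][11] = 9, so this is optimal.

9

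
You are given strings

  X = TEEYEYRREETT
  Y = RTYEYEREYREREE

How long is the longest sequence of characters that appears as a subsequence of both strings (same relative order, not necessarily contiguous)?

9

One common subsequence of length 9: T (X #1, Y #2), E (X #2, Y #4), E (X #3, Y #6), E (X #5, Y #8), Y (X #6, Y #9), R (X #7, Y #10), R (X #8, Y #12), E (X #9, Y #13), E (X #10, Y #14). The LCS DP gives dp[12][14] = 9, so this is optimal.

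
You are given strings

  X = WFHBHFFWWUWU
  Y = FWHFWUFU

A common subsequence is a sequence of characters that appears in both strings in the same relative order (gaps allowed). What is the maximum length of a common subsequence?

Pick W at X[1]=Y[2], then H at X[5]=Y[3], then F at X[7]=Y[4], then W at X[9]=Y[5], then U at X[10]=Y[6], then U at X[12]=Y[8]; all 6 characters appear in both, in order, and the DP table's final entry dp[12][8] is also 6, so no common subsequence is longer.

6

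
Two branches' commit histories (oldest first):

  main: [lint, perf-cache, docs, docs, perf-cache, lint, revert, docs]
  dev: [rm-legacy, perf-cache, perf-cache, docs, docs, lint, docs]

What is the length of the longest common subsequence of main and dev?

One common subsequence of length 5: perf-cache [2,3] → docs [3,4] → docs [4,5] → lint [6,6] → docs [8,7]. Since dp[8][7] = 5, nothing longer is possible.

5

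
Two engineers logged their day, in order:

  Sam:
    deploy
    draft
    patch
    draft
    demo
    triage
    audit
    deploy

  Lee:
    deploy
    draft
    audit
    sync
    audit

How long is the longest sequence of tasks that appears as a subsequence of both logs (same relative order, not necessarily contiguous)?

3

Match deploy [1,1]; then draft [2,2]; then audit [7,5] — 3 tasks in the same relative order in both. Since dp[8][5] = 3, nothing longer is possible.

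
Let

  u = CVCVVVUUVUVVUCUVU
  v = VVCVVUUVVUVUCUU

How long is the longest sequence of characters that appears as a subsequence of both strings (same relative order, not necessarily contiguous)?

13

Pick V (u #2, v #2), then C (u #3, v #3), then V (u #5, v #4), then V (u #6, v #5), then U (u #7, v #6), then U (u #8, v #7), then V (u #9, v #9), then U (u #10, v #10), then V (u #12, v #11), then U (u #13, v #12), then C (u #14, v #13), then U (u #15, v #14), then U (u #17, v #15); all 13 characters appear in both, in order, and the DP table's final entry dp[17][15] is also 13, so no common subsequence is longer.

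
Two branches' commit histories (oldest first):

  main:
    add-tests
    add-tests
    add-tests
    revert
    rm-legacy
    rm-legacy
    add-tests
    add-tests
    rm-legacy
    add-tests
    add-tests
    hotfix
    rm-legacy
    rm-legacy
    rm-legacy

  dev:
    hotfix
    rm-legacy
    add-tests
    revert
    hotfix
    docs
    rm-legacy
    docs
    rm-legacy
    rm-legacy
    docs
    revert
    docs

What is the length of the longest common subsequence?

6

Taking add-tests at main[3]=dev[3] → revert at main[4]=dev[4] → hotfix at main[12]=dev[5] → rm-legacy at main[13]=dev[7] → rm-legacy at main[14]=dev[9] → rm-legacy at main[15]=dev[10] gives a common subsequence of length 6, and the DP table's final entry dp[15][13] is also 6, so no common subsequence is longer.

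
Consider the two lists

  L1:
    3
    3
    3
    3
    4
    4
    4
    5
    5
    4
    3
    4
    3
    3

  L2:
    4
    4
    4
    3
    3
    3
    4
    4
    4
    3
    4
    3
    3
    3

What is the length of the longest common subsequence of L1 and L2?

Match 3 [2,4], 3 [3,5], 3 [4,6], 4 [5,7], 4 [6,8], 4 [7,9], 4 [10,11], 3 [11,12], 3 [13,13], 3 [14,14] — 10 values in the same relative order in both. Since dp[14][14] = 10, nothing longer is possible.

10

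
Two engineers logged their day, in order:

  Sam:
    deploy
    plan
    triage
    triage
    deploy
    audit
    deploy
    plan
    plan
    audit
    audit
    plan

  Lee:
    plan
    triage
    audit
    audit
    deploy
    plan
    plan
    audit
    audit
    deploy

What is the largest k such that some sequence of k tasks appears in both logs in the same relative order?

8

Pick plan (Sam #2, Lee #1); then triage (Sam #3, Lee #2); then audit (Sam #6, Lee #4); then deploy (Sam #7, Lee #5); then plan (Sam #8, Lee #6); then plan (Sam #9, Lee #7); then audit (Sam #10, Lee #8); then audit (Sam #11, Lee #9); all 8 tasks appear in both, in order. Since dp[12][10] = 8, nothing longer is possible.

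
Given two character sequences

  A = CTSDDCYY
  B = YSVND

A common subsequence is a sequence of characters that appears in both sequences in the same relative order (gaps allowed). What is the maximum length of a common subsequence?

2

Pick S at A[3]=B[2], then D at A[5]=B[5]; all 2 characters appear in both, in order, and the DP table's final entry dp[8][5] is also 2, so no common subsequence is longer.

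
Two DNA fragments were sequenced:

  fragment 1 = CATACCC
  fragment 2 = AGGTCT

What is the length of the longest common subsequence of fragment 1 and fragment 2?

Taking A [2,1], then T [3,4], then C [5,5] gives a common subsequence of length 3. dp[7][6] = 3 confirms this is the maximum.

3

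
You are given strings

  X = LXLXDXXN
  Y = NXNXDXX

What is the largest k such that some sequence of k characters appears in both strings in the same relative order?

Taking X at X[2]=Y[2]; then X at X[4]=Y[4]; then D at X[5]=Y[5]; then X at X[6]=Y[6]; then X at X[7]=Y[7] gives a common subsequence of length 5. The LCS DP gives dp[8][7] = 5, so this is optimal.

5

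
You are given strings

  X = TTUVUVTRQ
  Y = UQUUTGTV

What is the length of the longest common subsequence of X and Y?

Match T [1,5] → T [2,7] → V [6,8] — 3 characters in the same relative order in both, and the DP table's final entry dp[9][8] is also 3, so no common subsequence is longer.

3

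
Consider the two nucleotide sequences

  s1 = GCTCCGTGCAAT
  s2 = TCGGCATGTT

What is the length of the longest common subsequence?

Let dp[i][j] be the LCS length of the first i bases of s1 and the first j bases of s2. dp[i][j] = dp[i-1][j-1]+1 when the i-th and j-th bases match, else max(dp[i-1][j], dp[i][j-1]).
    ·  T  C  G  G  C  A  T  G  T  T
 ·  0  0  0  0  0  0  0  0  0  0  0
 G  0  0  0  1  1  1  1  1  1  1  1
 C  0  0  1  1  1  2  2  2  2  2  2
 T  0  1  1  1  1  2  2  3  3  3  3
 C  0  1  2  2  2  2  2  3  3  3  3
 C  0  1  2  2  2  3  3  3  3  3  3
 G  0  1  2  3  3  3  3  3  4  4  4
 T  0  1  2  3  3  3  3  4  4  5  5
 G  0  1  2  3  4  4  4  4  5  5  5
 C  0  1  2  3  4  5  5  5  5  5  5
 A  0  1  2  3  4  5  6  6  6  6  6
 A  0  1  2  3  4  5  6  6  6  6  6
 T  0  1  2  3  4  5  6  7  7  7  7
dp[12][10] = 7. One LCS (by backtracking along matches): TCGGCAT.

7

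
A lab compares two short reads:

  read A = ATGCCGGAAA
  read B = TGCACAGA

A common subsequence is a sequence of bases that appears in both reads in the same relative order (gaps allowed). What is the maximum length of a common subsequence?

Pick T at read A[2]=read B[1] → G at read A[3]=read B[2] → C at read A[4]=read B[3] → C at read A[5]=read B[5] → G at read A[7]=read B[7] → A at read A[10]=read B[8]; all 6 bases appear in both, in order. The LCS DP gives dp[10][8] = 6, so this is optimal.

6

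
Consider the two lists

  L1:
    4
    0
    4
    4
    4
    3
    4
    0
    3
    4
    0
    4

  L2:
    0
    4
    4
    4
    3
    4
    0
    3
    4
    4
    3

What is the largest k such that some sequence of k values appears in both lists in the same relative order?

Taking 0 (L1 #2, L2 #1) → 4 (L1 #3, L2 #2) → 4 (L1 #4, L2 #3) → 4 (L1 #5, L2 #4) → 3 (L1 #6, L2 #5) → 4 (L1 #7, L2 #6) → 0 (L1 #8, L2 #7) → 3 (L1 #9, L2 #8) → 4 (L1 #10, L2 #9) → 4 (L1 #12, L2 #10) gives a common subsequence of length 10. Since dp[12][11] = 10, nothing longer is possible.

10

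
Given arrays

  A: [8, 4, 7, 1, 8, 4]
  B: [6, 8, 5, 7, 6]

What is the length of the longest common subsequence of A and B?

Let dp[i][j] be the LCS length of the first i values of A and the first j values of B. dp[i][j] = dp[i-1][j-1]+1 when the i-th and j-th values match, else max(dp[i-1][j], dp[i][j-1]).
    ·  6  8  5  7  6
 ·  0  0  0  0  0  0
 8  0  0  1  1  1  1
 4  0  0  1  1  1  1
 7  0  0  1  1  2  2
 1  0  0  1  1  2  2
 8  0  0  1  1  2  2
 4  0  0  1  1  2  2
dp[6][5] = 2. One LCS (by backtracking along matches): 8, 7.

2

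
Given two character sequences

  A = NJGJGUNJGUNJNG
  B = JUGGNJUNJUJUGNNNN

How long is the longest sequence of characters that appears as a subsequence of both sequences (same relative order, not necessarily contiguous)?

9

Match J (A #2, B #1), G (A #3, B #4), J (A #4, B #6), U (A #6, B #7), N (A #7, B #8), J (A #8, B #11), G (A #9, B #13), N (A #11, B #16), N (A #13, B #17) — 9 characters in the same relative order in both. Since dp[14][17] = 9, nothing longer is possible.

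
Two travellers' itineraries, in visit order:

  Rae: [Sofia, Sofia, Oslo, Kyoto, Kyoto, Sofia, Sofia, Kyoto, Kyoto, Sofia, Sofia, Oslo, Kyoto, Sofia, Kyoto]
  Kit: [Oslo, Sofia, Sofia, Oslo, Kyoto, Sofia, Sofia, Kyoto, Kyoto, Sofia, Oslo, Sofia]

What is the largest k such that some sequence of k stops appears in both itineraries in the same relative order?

Taking Sofia at Rae[1]=Kit[2], Sofia at Rae[2]=Kit[3], Oslo at Rae[3]=Kit[4], Kyoto at Rae[5]=Kit[5], Sofia at Rae[6]=Kit[6], Sofia at Rae[7]=Kit[7], Kyoto at Rae[8]=Kit[8], Kyoto at Rae[9]=Kit[9], Sofia at Rae[11]=Kit[10], Oslo at Rae[12]=Kit[11], Sofia at Rae[14]=Kit[12] gives a common subsequence of length 11. dp[15][12] = 11 confirms this is the maximum.

11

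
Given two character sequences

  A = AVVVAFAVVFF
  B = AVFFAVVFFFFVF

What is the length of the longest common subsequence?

Taking A at A[1]=B[1] → V at A[2]=B[2] → F at A[6]=B[4] → A at A[7]=B[5] → V at A[8]=B[6] → V at A[9]=B[7] → F at A[10]=B[11] → F at A[11]=B[13] gives a common subsequence of length 8. Since dp[11][13] = 8, nothing longer is possible.

8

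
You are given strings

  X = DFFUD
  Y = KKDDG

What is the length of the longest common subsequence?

2

Pick D [1,3] → D [5,4]; all 2 characters appear in both, in order. Since dp[5][5] = 2, nothing longer is possible.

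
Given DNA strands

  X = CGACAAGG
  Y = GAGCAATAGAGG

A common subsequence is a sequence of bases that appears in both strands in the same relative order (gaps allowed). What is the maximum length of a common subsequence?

7

Taking G [2,1], then A [3,2], then C [4,4], then A [5,8], then A [6,10], then G [7,11], then G [8,12] gives a common subsequence of length 7. Since dp[8][12] = 7, nothing longer is possible.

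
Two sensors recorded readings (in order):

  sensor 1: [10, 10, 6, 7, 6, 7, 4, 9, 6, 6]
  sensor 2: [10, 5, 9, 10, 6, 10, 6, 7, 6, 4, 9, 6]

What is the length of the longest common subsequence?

8

Taking 10 [1,4], 10 [2,6], 6 [3,7], 7 [4,8], 6 [5,9], 4 [7,10], 9 [8,11], 6 [10,12] gives a common subsequence of length 8. dp[10][12] = 8 confirms this is the maximum.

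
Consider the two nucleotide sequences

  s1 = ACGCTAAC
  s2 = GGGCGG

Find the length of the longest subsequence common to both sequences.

2

Let dp[i][j] be the LCS length of the first i bases of s1 and the first j bases of s2. dp[i][j] = dp[i-1][j-1]+1 when the i-th and j-th bases match, else max(dp[i-1][j], dp[i][j-1]).
    ·  G  G  G  C  G  G
 ·  0  0  0  0  0  0  0
 A  0  0  0  0  0  0  0
 C  0  0  0  0  1  1  1
 G  0  1  1  1  1  2  2
 C  0  1  1  1  2  2  2
 T  0  1  1  1  2  2  2
 A  0  1  1  1  2  2  2
 A  0  1  1  1  2  2  2
 C  0  1  1  1  2  2  2
dp[8][6] = 2. One LCS (by backtracking along matches): CG.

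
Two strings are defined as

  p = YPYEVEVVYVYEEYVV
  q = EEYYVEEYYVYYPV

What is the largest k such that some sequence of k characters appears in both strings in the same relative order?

One common subsequence of length 9: Y (p #1, q #3); then Y (p #3, q #4); then E (p #4, q #6); then E (p #6, q #7); then Y (p #9, q #9); then V (p #10, q #10); then Y (p #11, q #11); then Y (p #14, q #12); then V (p #16, q #14). The LCS DP gives dp[16][14] = 9, so this is optimal.

9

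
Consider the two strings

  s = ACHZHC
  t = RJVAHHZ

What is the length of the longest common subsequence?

3

Match A at s[1]=t[4], then H at s[3]=t[6], then Z at s[4]=t[7] — 3 characters in the same relative order in both, and the DP table's final entry dp[6][7] is also 3, so no common subsequence is longer.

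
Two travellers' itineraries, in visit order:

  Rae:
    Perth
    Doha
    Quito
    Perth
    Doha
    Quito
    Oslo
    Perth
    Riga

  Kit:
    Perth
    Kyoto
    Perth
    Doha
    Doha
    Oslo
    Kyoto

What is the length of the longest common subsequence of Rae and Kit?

4

One common subsequence of length 4: Perth (Rae #1, Kit #3) → Doha (Rae #2, Kit #4) → Doha (Rae #5, Kit #5) → Oslo (Rae #7, Kit #6). Since dp[9][7] = 4, nothing longer is possible.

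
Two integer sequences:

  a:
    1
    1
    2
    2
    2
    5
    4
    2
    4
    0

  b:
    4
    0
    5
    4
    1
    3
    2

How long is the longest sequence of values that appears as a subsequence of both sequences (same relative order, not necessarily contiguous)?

3

Taking 5 [6,3] → 4 [7,4] → 2 [8,7] gives a common subsequence of length 3, and the DP table's final entry dp[10][7] is also 3, so no common subsequence is longer.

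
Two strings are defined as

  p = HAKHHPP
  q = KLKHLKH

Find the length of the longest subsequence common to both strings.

3

Pick H at p[1]=q[4]; then K at p[3]=q[6]; then H at p[5]=q[7]; all 3 characters appear in both, in order, and the DP table's final entry dp[7][7] is also 3, so no common subsequence is longer.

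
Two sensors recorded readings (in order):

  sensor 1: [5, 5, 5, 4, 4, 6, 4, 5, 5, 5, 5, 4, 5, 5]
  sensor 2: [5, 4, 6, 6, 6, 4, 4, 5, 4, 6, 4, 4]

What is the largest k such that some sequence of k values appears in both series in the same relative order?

6

One common subsequence of length 6: 5 (sensor 1 #1, sensor 2 #1); then 5 (sensor 1 #3, sensor 2 #8); then 4 (sensor 1 #5, sensor 2 #9); then 6 (sensor 1 #6, sensor 2 #10); then 4 (sensor 1 #7, sensor 2 #11); then 4 (sensor 1 #12, sensor 2 #12). Since dp[14][12] = 6, nothing longer is possible.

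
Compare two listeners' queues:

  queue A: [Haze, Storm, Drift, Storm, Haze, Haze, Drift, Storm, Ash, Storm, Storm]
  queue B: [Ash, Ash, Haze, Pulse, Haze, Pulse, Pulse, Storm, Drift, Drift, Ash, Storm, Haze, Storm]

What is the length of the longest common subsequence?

One common subsequence of length 7: Haze (queue A #1, queue B #5); then Storm (queue A #2, queue B #8); then Drift (queue A #3, queue B #9); then Drift (queue A #7, queue B #10); then Ash (queue A #9, queue B #11); then Storm (queue A #10, queue B #12); then Storm (queue A #11, queue B #14), and the DP table's final entry dp[11][14] is also 7, so no common subsequence is longer.

7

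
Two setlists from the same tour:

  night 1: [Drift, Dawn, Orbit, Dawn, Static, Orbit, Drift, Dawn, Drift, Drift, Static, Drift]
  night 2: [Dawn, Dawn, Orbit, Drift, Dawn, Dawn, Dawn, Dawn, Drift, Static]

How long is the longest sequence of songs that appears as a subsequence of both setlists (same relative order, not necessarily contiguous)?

7

One common subsequence of length 7: Dawn at night 1[2]=night 2[1]; then Dawn at night 1[4]=night 2[2]; then Orbit at night 1[6]=night 2[3]; then Drift at night 1[7]=night 2[4]; then Dawn at night 1[8]=night 2[8]; then Drift at night 1[10]=night 2[9]; then Static at night 1[11]=night 2[10]. Since dp[12][10] = 7, nothing longer is possible.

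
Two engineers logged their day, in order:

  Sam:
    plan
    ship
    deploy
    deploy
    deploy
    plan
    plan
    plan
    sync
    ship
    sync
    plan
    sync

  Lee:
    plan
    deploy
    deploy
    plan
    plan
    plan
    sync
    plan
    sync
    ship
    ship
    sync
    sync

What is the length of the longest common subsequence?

10

Taking plan [1,1]; then deploy [3,2]; then deploy [4,3]; then plan [6,5]; then plan [7,6]; then plan [8,8]; then sync [9,9]; then ship [10,11]; then sync [11,12]; then sync [13,13] gives a common subsequence of length 10. Since dp[13][13] = 10, nothing longer is possible.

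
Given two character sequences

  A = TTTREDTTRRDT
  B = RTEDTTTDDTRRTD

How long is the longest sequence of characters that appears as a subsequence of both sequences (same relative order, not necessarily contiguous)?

Pick T (A #1, B #5), T (A #2, B #6), T (A #3, B #7), D (A #6, B #9), T (A #8, B #10), R (A #9, B #11), R (A #10, B #12), D (A #11, B #14); all 8 characters appear in both, in order, and the DP table's final entry dp[12][14] is also 8, so no common subsequence is longer.

8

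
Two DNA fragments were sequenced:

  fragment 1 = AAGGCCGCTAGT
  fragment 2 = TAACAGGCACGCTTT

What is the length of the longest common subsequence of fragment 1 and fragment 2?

Taking A [1,3], then A [2,5], then G [3,6], then G [4,7], then C [5,8], then C [6,10], then G [7,11], then C [8,12], then T [9,14], then T [12,15] gives a common subsequence of length 10, and the DP table's final entry dp[12][15] is also 10, so no common subsequence is longer.

10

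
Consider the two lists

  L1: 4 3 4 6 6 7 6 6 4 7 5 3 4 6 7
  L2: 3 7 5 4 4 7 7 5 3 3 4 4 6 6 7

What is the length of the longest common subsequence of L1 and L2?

9

Pick 4 [1,4]; then 4 [3,5]; then 7 [6,6]; then 7 [10,7]; then 5 [11,8]; then 3 [12,10]; then 4 [13,12]; then 6 [14,14]; then 7 [15,15]; all 9 values appear in both, in order, and the DP table's final entry dp[15][15] is also 9, so no common subsequence is longer.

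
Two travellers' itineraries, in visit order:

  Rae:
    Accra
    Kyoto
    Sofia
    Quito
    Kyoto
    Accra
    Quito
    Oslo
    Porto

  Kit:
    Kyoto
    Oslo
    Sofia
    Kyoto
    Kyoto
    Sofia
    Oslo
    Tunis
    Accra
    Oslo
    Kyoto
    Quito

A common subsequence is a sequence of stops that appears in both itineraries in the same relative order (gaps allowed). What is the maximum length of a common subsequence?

One common subsequence of length 5: Kyoto [2,1], Sofia [3,3], Kyoto [5,5], Accra [6,9], Quito [7,12], and the DP table's final entry dp[9][12] is also 5, so no common subsequence is longer.

5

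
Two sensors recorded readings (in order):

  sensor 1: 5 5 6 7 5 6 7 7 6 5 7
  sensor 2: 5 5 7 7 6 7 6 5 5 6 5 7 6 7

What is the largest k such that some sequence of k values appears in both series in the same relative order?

9

One common subsequence of length 9: 5 [1,1]; then 5 [2,2]; then 6 [3,5]; then 7 [4,6]; then 5 [5,9]; then 6 [6,10]; then 7 [8,12]; then 6 [9,13]; then 7 [11,14], and the DP table's final entry dp[11][14] is also 9, so no common subsequence is longer.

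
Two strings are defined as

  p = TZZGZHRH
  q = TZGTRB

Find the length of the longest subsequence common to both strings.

4

Taking T (p #1, q #1), Z (p #3, q #2), G (p #4, q #3), R (p #7, q #5) gives a common subsequence of length 4. The LCS DP gives dp[8][6] = 4, so this is optimal.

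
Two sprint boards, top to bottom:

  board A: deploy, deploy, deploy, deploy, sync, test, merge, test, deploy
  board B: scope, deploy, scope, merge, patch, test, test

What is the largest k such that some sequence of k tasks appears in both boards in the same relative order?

Match deploy at board A[1]=board B[2]; then test at board A[6]=board B[6]; then test at board A[8]=board B[7] — 3 tasks in the same relative order in both. dp[9][7] = 3 confirms this is the maximum.

3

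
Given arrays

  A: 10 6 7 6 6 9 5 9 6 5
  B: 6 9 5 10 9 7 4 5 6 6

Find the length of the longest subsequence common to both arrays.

Let dp[i][j] be the LCS length of the first i values of A and the first j values of B. dp[i][j] = dp[i-1][j-1]+1 when the i-th and j-th values match, else max(dp[i-1][j], dp[i][j-1]).
    ·  6  9  5 10  9  7  4  5  6  6
 ·  0  0  0  0  0  0  0  0  0  0  0
10  0  0  0  0  1  1  1  1  1  1  1
 6  0  1  1  1  1  1  1  1  1  2  2
 7  0  1  1  1  1  1  2  2  2  2  2
 6  0  1  1  1  1  1  2  2  2  3  3
 6  0  1  1  1  1  1  2  2  2  3  4
 9  0  1  2  2  2  2  2  2  2  3  4
 5  0  1  2  3  3  3  3  3  3  3  4
 9  0  1  2  3  3  4  4  4  4  4  4
 6  0  1  2  3  3  4  4  4  4  5  5
 5  0  1  2  3  3  4  4  4  5  5  5
dp[10][10] = 5. One LCS (by backtracking along matches): 6, 9, 5, 9, 6.

5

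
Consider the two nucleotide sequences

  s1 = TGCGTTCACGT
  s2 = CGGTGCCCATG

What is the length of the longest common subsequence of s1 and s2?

6

Pick T [1,4] → G [2,5] → C [3,7] → C [7,8] → A [8,9] → G [10,11]; all 6 bases appear in both, in order. dp[11][11] = 6 confirms this is the maximum.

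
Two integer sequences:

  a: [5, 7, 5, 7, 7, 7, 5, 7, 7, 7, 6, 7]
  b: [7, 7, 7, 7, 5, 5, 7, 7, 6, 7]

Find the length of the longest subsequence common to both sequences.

9

Match 7 at a[2]=b[1]; then 7 at a[4]=b[2]; then 7 at a[5]=b[3]; then 7 at a[6]=b[4]; then 5 at a[7]=b[6]; then 7 at a[9]=b[7]; then 7 at a[10]=b[8]; then 6 at a[11]=b[9]; then 7 at a[12]=b[10] — 9 values in the same relative order in both. The LCS DP gives dp[12][10] = 9, so this is optimal.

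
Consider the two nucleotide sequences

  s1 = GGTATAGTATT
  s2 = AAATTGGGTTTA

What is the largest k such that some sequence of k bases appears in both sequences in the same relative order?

6

Pick G at s1[1]=s2[7]; then G at s1[2]=s2[8]; then T at s1[3]=s2[9]; then T at s1[5]=s2[10]; then T at s1[8]=s2[11]; then A at s1[9]=s2[12]; all 6 bases appear in both, in order. Since dp[11][12] = 6, nothing longer is possible.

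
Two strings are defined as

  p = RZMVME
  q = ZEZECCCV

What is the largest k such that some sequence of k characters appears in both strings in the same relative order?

Match Z at p[2]=q[3]; then V at p[4]=q[8] — 2 characters in the same relative order in both, and the DP table's final entry dp[6][8] is also 2, so no common subsequence is longer.

2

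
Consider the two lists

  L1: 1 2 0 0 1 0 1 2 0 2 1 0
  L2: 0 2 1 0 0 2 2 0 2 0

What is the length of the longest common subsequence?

7

Match 1 (L1 #1, L2 #3); then 0 (L1 #3, L2 #4); then 0 (L1 #4, L2 #5); then 2 (L1 #8, L2 #7); then 0 (L1 #9, L2 #8); then 2 (L1 #10, L2 #9); then 0 (L1 #12, L2 #10) — 7 values in the same relative order in both. The LCS DP gives dp[12][10] = 7, so this is optimal.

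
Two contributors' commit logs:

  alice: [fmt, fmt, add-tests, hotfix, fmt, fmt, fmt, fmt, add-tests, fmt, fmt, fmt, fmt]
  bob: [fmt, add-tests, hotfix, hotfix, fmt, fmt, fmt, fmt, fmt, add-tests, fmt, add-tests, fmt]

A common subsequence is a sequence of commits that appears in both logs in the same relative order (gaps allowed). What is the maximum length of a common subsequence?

Match fmt at alice[2]=bob[1]; then add-tests at alice[3]=bob[2]; then hotfix at alice[4]=bob[4]; then fmt at alice[5]=bob[6]; then fmt at alice[6]=bob[7]; then fmt at alice[7]=bob[8]; then fmt at alice[8]=bob[9]; then add-tests at alice[9]=bob[10]; then fmt at alice[10]=bob[11]; then fmt at alice[13]=bob[13] — 10 commits in the same relative order in both, and the DP table's final entry dp[13][13] is also 10, so no common subsequence is longer.

10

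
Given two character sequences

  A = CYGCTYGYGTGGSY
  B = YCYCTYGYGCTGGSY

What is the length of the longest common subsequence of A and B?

Match C at A[1]=B[2]; then Y at A[2]=B[3]; then C at A[4]=B[4]; then T at A[5]=B[5]; then Y at A[6]=B[6]; then G at A[7]=B[7]; then Y at A[8]=B[8]; then G at A[9]=B[9]; then T at A[10]=B[11]; then G at A[11]=B[12]; then G at A[12]=B[13]; then S at A[13]=B[14]; then Y at A[14]=B[15] — 13 characters in the same relative order in both. The LCS DP gives dp[14][15] = 13, so this is optimal.

13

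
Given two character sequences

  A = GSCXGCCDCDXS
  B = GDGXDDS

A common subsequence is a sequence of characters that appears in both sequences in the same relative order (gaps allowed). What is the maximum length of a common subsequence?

5

One common subsequence of length 5: G [1,3]; then X [4,4]; then D [8,5]; then D [10,6]; then S [12,7], and the DP table's final entry dp[12][7] is also 5, so no common subsequence is longer.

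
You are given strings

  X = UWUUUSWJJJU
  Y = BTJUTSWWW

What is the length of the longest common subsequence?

3

Let dp[i][j] be the LCS length of the first i characters of X and the first j characters of Y. dp[i][j] = dp[i-1][j-1]+1 when the i-th and j-th characters match, else max(dp[i-1][j], dp[i][j-1]).
    ·  B  T  J  U  T  S  W  W  W
 ·  0  0  0  0  0  0  0  0  0  0
 U  0  0  0  0  1  1  1  1  1  1
 W  0  0  0  0  1  1  1  2  2  2
 U  0  0  0  0  1  1  1  2  2  2
 U  0  0  0  0  1  1  1  2  2  2
 U  0  0  0  0  1  1  1  2  2  2
 S  0  0  0  0  1  1  2  2  2  2
 W  0  0  0  0  1  1  2  3  3  3
 J  0  0  0  1  1  1  2  3  3  3
 J  0  0  0  1  1  1  2  3  3  3
 J  0  0  0  1  1  1  2  3  3  3
 U  0  0  0  1  2  2  2  3  3  3
dp[11][9] = 3. One LCS (by backtracking along matches): UWW.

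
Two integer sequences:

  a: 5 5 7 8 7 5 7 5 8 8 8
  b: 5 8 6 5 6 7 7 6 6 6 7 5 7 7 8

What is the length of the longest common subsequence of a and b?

7

Taking 5 at a[1]=b[1]; then 5 at a[2]=b[4]; then 7 at a[3]=b[7]; then 7 at a[5]=b[11]; then 5 at a[6]=b[12]; then 7 at a[7]=b[14]; then 8 at a[11]=b[15] gives a common subsequence of length 7, and the DP table's final entry dp[11][15] is also 7, so no common subsequence is longer.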